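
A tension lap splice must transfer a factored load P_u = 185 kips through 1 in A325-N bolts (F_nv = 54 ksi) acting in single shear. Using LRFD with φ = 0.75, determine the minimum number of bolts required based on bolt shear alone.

6 bolts

A_b = π·1²/4 = 0.7854 in².
Per-bolt design strength φR_n = 0.75 × 54 × 0.7854 × 1 = 31.81 kips.
n ≥ 185 / 31.81 = 5.816 → use 6 bolts.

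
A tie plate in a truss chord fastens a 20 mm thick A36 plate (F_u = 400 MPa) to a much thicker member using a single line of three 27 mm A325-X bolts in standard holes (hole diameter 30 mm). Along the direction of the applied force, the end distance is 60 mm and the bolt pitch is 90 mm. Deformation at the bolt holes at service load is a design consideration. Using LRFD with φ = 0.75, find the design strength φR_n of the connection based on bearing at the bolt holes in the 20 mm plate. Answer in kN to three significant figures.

Per bolt r_n = 1.2 l_c t F_u ≤ 2.4 d t F_u; upper limit = 2.4 × 27 × 20 × 400 / 1000 = 518.4 kN.
Edge bolt: l_c = 60 − 30/2 = 45 mm → 1.2 × 45 × 20 × 400 / 1000 = 432 → r_n = 432 kN.
Interior bolts: l_c = 90 − 30 = 60 mm → 1.2 × 60 × 20 × 400 / 1000 = 576 → r_n = 518.4 kN.
R_n = 1 × 432 + 2 × 518.4 = 1469 kN.
Design strength φR_n = 0.75 × 1469 = 1100 kN.

1100 kN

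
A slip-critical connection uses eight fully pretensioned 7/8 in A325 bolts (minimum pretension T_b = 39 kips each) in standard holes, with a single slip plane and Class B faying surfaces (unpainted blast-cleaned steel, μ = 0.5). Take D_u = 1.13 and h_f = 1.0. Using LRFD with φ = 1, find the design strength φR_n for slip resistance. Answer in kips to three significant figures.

176 kips

R_n = μ · D_u · h_f · T_b · n_s · n_b = 0.5 × 1.13 × 1.0 × 39 × 1 × 8 = 176.3 kips.
Design strength φR_n = 1 × 176.3 = 176 kips.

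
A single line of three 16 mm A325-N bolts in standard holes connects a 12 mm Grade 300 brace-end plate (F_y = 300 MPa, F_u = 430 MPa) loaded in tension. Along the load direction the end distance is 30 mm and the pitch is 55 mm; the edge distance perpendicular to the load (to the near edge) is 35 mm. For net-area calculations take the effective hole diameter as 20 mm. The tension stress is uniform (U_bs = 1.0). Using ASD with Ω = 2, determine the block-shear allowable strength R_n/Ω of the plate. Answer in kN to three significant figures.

204 kN

Shear plane L_v = 30 + 2·55 = 140 mm; A_gv = 140 × 12 = 1680 mm².
A_nv = (140 − 2.5·20) × 12 = 1080 mm².
A_nt = (35 − 0.5·20) × 12 = 300 mm².
0.6 F_u A_nv = 278.6 kN; 0.6 F_y A_gv = 302.4 kN → shear rupture governs the shear term.
R_n = 278.6 + 1.0 × 430 × 300 / 1000 = 407.6 kN.
Allowable strength R_n/Ω = 407.6 / 2 = 204 kN.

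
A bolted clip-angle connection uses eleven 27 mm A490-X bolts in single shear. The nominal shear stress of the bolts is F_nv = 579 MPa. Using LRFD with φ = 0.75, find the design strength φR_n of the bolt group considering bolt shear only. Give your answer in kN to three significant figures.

2730 kN

A_b = π × 27² / 4 = 572.6 mm².
R_n = F_nv · A_b · n · n_s = 579 × 572.6 × 11 × 1 / 1000 = 3647 kN.
Design strength φR_n = 0.75 × 3647 = 2730 kN.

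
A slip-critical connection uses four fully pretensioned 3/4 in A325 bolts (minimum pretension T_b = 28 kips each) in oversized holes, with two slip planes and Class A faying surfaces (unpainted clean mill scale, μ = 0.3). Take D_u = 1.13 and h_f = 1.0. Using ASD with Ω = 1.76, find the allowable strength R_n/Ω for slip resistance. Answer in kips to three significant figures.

43.1 kips

R_n = μ · D_u · h_f · T_b · n_s · n_b = 0.3 × 1.13 × 1.0 × 28 × 2 × 4 = 75.94 kips.
Allowable strength R_n/Ω = 75.94 / 1.76 = 43.1 kips.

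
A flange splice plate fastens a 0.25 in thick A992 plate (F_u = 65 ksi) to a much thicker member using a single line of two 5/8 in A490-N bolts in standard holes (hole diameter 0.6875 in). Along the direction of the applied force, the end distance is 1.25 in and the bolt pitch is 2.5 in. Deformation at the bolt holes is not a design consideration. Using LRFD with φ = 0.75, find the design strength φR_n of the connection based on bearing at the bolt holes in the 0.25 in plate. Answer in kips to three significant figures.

Per bolt r_n = 1.5 l_c t F_u ≤ 3.0 d t F_u; upper limit = 3.0 × 0.625 × 0.25 × 65 = 30.47 kips.
Edge bolt: l_c = 1.25 − 0.6875/2 = 0.9062 in → 1.5 × 0.9062 × 0.25 × 65 = 22.09 → r_n = 22.09 kips.
Interior bolts: l_c = 2.5 − 0.6875 = 1.812 in → 1.5 × 1.812 × 0.25 × 65 = 44.18 → r_n = 30.47 kips.
R_n = 1 × 22.09 + 1 × 30.47 = 52.56 kips.
Design strength φR_n = 0.75 × 52.56 = 39.4 kips.

39.4 kips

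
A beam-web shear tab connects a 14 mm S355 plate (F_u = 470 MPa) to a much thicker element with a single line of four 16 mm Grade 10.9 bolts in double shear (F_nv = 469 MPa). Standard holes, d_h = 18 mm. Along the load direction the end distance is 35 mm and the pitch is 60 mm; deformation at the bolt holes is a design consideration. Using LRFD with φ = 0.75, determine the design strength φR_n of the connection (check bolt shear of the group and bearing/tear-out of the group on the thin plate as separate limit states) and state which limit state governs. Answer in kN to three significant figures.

Bolt shear: A_b = π·16²/4 = 201.1 mm²; R_n = 469 × 201.1 × 4 × 2 / 1000 = 754.4 kN → 0.75 × 754.4 = 566 kN.
Bearing (1.2 l_c t F_u ≤ 2.4 d t F_u): upper limit = 2.4·16·14·470 / 1000 = 252.7 kN.
  Edge l_c = 35 − 18/2 = 26 → r_n = 205.3 kN; interior l_c = 60 − 18 = 42 → r_n = 252.7 kN.
  R_n,bearing = 1·205.3 + 3·252.7 = 963.3 kN → 0.75 × 963.3 = 722 kN.
Bolt shear governs: 566 kN.

566 kN (bolt shear governs)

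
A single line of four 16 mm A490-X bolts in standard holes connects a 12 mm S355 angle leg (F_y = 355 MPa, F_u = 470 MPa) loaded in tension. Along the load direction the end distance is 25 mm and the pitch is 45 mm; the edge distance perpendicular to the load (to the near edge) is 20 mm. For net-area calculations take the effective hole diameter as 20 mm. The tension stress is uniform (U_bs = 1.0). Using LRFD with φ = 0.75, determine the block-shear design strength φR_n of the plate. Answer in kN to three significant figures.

Shear plane L_v = 25 + 3·45 = 160 mm; A_gv = 160 × 12 = 1920 mm².
A_nv = (160 − 3.5·20) × 12 = 1080 mm².
A_nt = (20 − 0.5·20) × 12 = 120 mm².
0.6 F_u A_nv = 304.6 kN; 0.6 F_y A_gv = 409 kN → shear rupture governs the shear term.
R_n = 304.6 + 1.0 × 470 × 120 / 1000 = 361 kN.
Design strength φR_n = 0.75 × 361 = 271 kN.

271 kN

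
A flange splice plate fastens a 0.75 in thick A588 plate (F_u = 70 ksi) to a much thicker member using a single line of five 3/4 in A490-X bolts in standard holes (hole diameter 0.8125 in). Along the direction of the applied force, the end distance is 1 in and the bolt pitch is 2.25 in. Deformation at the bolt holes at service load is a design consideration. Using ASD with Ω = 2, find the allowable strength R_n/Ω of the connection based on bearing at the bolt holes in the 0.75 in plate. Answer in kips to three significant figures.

Per bolt r_n = 1.2 l_c t F_u ≤ 2.4 d t F_u; upper limit = 2.4 × 0.75 × 0.75 × 70 = 94.5 kips.
Edge bolt: l_c = 1 − 0.8125/2 = 0.5938 in → 1.2 × 0.5938 × 0.75 × 70 = 37.41 → r_n = 37.41 kips.
Interior bolts: l_c = 2.25 − 0.8125 = 1.438 in → 1.2 × 1.438 × 0.75 × 70 = 90.56 → r_n = 90.56 kips.
R_n = 1 × 37.41 + 4 × 90.56 = 399.7 kips.
Allowable strength R_n/Ω = 399.7 / 2 = 200 kips.

200 kips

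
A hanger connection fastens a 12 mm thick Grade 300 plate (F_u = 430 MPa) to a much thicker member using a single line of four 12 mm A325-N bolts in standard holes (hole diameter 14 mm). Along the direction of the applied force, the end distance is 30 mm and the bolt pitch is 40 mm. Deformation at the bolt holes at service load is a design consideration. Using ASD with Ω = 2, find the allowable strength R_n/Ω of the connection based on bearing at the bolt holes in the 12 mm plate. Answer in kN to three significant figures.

Per bolt r_n = 1.2 l_c t F_u ≤ 2.4 d t F_u; upper limit = 2.4 × 12 × 12 × 430 / 1000 = 148.6 kN.
Edge bolt: l_c = 30 − 14/2 = 23 mm → 1.2 × 23 × 12 × 430 / 1000 = 142.4 → r_n = 142.4 kN.
Interior bolts: l_c = 40 − 14 = 26 mm → 1.2 × 26 × 12 × 430 / 1000 = 161 → r_n = 148.6 kN.
R_n = 1 × 142.4 + 3 × 148.6 = 588.2 kN.
Allowable strength R_n/Ω = 588.2 / 2 = 294 kN.

294 kN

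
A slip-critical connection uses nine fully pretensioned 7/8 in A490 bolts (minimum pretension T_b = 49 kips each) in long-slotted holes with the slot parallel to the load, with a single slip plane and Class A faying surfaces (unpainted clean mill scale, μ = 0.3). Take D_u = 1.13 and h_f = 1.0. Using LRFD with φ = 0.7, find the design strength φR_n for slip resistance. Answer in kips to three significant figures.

R_n = μ · D_u · h_f · T_b · n_s · n_b = 0.3 × 1.13 × 1.0 × 49 × 1 × 9 = 149.5 kips.
Design strength φR_n = 0.7 × 149.5 = 105 kips.

105 kips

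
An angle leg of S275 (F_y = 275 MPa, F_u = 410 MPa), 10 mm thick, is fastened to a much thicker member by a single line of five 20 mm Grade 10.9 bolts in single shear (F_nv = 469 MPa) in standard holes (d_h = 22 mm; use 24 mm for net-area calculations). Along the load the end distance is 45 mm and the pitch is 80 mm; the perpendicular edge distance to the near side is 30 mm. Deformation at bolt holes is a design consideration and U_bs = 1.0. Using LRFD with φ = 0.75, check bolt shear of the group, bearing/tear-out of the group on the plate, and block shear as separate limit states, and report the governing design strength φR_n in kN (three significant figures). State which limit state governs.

507 kN (block shear governs)

Bolt shear: A_b = π·20²/4 = 314.2 mm²; R_n = 469 × 314.2 × 5 × 1 / 1000 = 736.7 kN → 0.75 × 736.7 = 553 kN.
Bearing: edge l_c = 34, r_n = 167.3 kN; interior l_c = 58, r_n = 196.8 kN; R_n = 167.3 + 4·196.8 = 954.5 kN → 716 kN.
Block shear: A_gv = 3650, A_nv = 2570, A_nt = 180 mm²; R_n = min(0.6F_uA_nv, 0.6F_yA_gv) + U_bs·F_u·A_nt = 676.1 kN → 507 kN.
Block shear governs: 507 kN.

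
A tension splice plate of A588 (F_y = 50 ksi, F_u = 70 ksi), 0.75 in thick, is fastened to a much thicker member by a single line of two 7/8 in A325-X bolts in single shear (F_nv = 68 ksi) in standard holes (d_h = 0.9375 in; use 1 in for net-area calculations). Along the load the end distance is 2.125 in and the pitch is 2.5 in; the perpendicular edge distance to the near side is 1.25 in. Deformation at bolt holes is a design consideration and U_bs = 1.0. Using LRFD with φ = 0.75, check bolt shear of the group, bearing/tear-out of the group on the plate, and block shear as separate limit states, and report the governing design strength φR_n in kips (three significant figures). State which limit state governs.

61.3 kips (bolt shear governs)

Bolt shear: A_b = π·0.875²/4 = 0.6013 in²; R_n = 68 × 0.6013 × 2 × 1 = 81.78 kips → 0.75 × 81.78 = 61.3 kips.
Bearing: edge l_c = 1.656, r_n = 104.3 kips; interior l_c = 1.562, r_n = 98.44 kips; R_n = 104.3 + 1·98.44 = 202.8 kips → 152 kips.
Block shear: A_gv = 3.469, A_nv = 2.344, A_nt = 0.5625 in²; R_n = min(0.6F_uA_nv, 0.6F_yA_gv) + U_bs·F_u·A_nt = 137.8 kips → 103 kips.
Bolt shear governs: 61.3 kips.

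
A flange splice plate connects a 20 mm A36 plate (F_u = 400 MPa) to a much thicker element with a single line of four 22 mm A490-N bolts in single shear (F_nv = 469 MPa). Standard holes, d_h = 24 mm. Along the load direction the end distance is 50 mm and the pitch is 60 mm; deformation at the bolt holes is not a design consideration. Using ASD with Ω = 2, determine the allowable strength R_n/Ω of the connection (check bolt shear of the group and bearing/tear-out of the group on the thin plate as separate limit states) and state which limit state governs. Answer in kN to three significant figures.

357 kN (bolt shear governs)

Bolt shear: A_b = π·22²/4 = 380.1 mm²; R_n = 469 × 380.1 × 4 × 1 / 1000 = 713.1 kN → 713.1 / 2 = 357 kN.
Bearing (1.5 l_c t F_u ≤ 3.0 d t F_u): upper limit = 3.0·22·20·400 / 1000 = 528 kN.
  Edge l_c = 50 − 24/2 = 38 → r_n = 456 kN; interior l_c = 60 − 24 = 36 → r_n = 432 kN.
  R_n,bearing = 1·456 + 3·432 = 1752 kN → 1752 / 2 = 876 kN.
Bolt shear governs: 357 kN.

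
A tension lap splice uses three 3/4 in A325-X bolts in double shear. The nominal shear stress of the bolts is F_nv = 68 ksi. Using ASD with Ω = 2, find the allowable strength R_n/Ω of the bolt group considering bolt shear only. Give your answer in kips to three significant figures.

A_b = π × 0.75² / 4 = 0.4418 in².
R_n = F_nv · A_b · n · n_s = 68 × 0.4418 × 3 × 2 = 180.2 kips.
Allowable strength R_n/Ω = 180.2 / 2 = 90.1 kips.

90.1 kips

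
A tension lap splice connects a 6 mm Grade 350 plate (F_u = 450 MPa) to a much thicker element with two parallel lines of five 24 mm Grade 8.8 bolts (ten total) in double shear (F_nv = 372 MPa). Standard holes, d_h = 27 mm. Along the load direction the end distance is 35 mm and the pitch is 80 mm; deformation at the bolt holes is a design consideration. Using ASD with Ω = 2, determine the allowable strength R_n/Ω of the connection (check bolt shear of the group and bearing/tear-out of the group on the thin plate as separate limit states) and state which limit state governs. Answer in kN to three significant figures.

Bolt shear: A_b = π·24²/4 = 452.4 mm²; R_n = 372 × 452.4 × 10 × 2 / 1000 = 3366 kN → 3366 / 2 = 1680 kN.
Bearing (1.2 l_c t F_u ≤ 2.4 d t F_u): upper limit = 2.4·24·6·450 / 1000 = 155.5 kN.
  Edge l_c = 35 − 27/2 = 21.5 → r_n = 69.66 kN; interior l_c = 80 − 27 = 53 → r_n = 155.5 kN.
  R_n,bearing = 2·69.66 + 8·155.5 = 1383 kN → 1383 / 2 = 692 kN.
Bearing governs: 692 kN.

692 kN (bearing governs)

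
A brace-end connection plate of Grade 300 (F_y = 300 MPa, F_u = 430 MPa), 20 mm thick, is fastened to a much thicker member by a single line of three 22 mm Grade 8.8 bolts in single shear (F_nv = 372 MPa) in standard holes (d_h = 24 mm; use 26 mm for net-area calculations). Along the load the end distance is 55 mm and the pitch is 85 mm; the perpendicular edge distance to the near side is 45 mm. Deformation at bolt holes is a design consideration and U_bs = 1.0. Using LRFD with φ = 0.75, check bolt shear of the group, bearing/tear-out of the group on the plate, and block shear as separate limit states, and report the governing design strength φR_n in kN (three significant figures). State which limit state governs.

318 kN (bolt shear governs)

Bolt shear: A_b = π·22²/4 = 380.1 mm²; R_n = 372 × 380.1 × 3 × 1 / 1000 = 424.2 kN → 0.75 × 424.2 = 318 kN.
Bearing: edge l_c = 43, r_n = 443.8 kN; interior l_c = 61, r_n = 454.1 kN; R_n = 443.8 + 2·454.1 = 1352 kN → 1010 kN.
Block shear: A_gv = 4500, A_nv = 3200, A_nt = 640 mm²; R_n = min(0.6F_uA_nv, 0.6F_yA_gv) + U_bs·F_u·A_nt = 1085 kN → 814 kN.
Bolt shear governs: 318 kN.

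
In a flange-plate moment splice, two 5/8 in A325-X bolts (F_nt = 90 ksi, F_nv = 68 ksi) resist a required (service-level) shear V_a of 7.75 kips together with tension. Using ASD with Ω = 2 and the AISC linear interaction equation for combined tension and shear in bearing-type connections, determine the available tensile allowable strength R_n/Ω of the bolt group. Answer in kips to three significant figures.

A_b = π·0.625²/4 = 0.3068 in²; f_rv = 7.75 / (2 × 0.3068) = 12.63 ksi.
F'_nt = 1.3 F_nt − (Ω F_nt / F_nv) f_rv = 1.3·90 − (2·90/68)·12.63 = 83.57 ksi, capped at F_nt → F'_nt = 83.57 ksi.
R_n = F'_nt · A_b · n = 83.57 × 0.3068 × 2 = 51.28 kips.
Allowable strength R_n/Ω = 51.28 / 2 = 25.6 kips.

25.6 kips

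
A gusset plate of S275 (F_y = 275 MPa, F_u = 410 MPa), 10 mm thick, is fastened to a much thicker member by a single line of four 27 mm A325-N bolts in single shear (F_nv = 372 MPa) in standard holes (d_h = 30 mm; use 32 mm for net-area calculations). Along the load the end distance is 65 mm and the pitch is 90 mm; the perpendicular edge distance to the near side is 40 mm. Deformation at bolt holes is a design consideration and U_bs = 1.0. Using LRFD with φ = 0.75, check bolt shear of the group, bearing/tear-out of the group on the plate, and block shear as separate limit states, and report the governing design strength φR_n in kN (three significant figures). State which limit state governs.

Bolt shear: A_b = π·27²/4 = 572.6 mm²; R_n = 372 × 572.6 × 4 × 1 / 1000 = 852 kN → 0.75 × 852 = 639 kN.
Bearing: edge l_c = 50, r_n = 246 kN; interior l_c = 60, r_n = 265.7 kN; R_n = 246 + 3·265.7 = 1043 kN → 782 kN.
Block shear: A_gv = 3350, A_nv = 2230, A_nt = 240 mm²; R_n = min(0.6F_uA_nv, 0.6F_yA_gv) + U_bs·F_u·A_nt = 647 kN → 485 kN.
Block shear governs: 485 kN.

485 kN (block shear governs)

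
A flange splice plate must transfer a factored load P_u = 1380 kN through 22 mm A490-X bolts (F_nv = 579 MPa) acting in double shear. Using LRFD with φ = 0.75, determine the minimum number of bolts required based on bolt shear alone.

A_b = π·22²/4 = 380.1 mm².
Per-bolt design strength φR_n = 0.75 × 579 × 380.1 × 2 / 1000 = 330.1 kN.
n ≥ 1380 / 330.1 = 4.18 → use 5 bolts.

5 bolts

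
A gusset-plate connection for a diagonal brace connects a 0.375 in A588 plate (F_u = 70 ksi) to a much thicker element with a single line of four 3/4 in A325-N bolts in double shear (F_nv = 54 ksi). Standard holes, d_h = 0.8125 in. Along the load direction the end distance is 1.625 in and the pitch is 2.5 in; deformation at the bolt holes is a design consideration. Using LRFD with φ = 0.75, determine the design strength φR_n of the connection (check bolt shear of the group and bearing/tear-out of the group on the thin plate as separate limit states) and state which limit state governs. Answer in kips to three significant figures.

Bolt shear: A_b = π·0.75²/4 = 0.4418 in²; R_n = 54 × 0.4418 × 4 × 2 = 190.9 kips → 0.75 × 190.9 = 143 kips.
Bearing (1.2 l_c t F_u ≤ 2.4 d t F_u): upper limit = 2.4·0.75·0.375·70 = 47.25 kips.
  Edge l_c = 1.625 − 0.8125/2 = 1.219 → r_n = 38.39 kips; interior l_c = 2.5 − 0.8125 = 1.688 → r_n = 47.25 kips.
  R_n,bearing = 1·38.39 + 3·47.25 = 180.1 kips → 0.75 × 180.1 = 135 kips.
Bearing governs: 135 kips.

135 kips (bearing governs)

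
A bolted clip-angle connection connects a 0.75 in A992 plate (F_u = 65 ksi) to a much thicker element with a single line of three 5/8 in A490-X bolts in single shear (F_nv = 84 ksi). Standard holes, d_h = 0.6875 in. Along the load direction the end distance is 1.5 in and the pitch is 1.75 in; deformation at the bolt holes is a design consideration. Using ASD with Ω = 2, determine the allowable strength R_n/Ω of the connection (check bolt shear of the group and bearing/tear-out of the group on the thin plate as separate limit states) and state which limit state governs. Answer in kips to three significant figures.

38.7 kips (bolt shear governs)

Bolt shear: A_b = π·0.625²/4 = 0.3068 in²; R_n = 84 × 0.3068 × 3 × 1 = 77.31 kips → 77.31 / 2 = 38.7 kips.
Bearing (1.2 l_c t F_u ≤ 2.4 d t F_u): upper limit = 2.4·0.625·0.75·65 = 73.12 kips.
  Edge l_c = 1.5 − 0.6875/2 = 1.156 → r_n = 67.64 kips; interior l_c = 1.75 − 0.6875 = 1.062 → r_n = 62.16 kips.
  R_n,bearing = 1·67.64 + 2·62.16 = 192 kips → 192 / 2 = 96 kips.
Bolt shear governs: 38.7 kips.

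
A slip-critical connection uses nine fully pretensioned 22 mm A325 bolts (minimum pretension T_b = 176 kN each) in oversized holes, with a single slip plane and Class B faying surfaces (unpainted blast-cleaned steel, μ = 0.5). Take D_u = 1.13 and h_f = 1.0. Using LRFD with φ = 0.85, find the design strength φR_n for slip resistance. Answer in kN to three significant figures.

761 kN

R_n = μ · D_u · h_f · T_b · n_s · n_b = 0.5 × 1.13 × 1.0 × 176 × 1 × 9 = 895 kN.
Design strength φR_n = 0.85 × 895 = 761 kN.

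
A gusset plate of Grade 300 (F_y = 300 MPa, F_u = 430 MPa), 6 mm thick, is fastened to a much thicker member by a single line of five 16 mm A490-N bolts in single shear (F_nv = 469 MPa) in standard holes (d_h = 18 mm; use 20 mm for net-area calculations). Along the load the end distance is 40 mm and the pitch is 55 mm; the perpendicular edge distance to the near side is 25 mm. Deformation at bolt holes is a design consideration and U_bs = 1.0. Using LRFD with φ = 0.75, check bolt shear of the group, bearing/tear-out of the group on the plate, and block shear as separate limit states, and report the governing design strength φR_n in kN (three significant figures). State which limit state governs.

226 kN (block shear governs)

Bolt shear: A_b = π·16²/4 = 201.1 mm²; R_n = 469 × 201.1 × 5 × 1 / 1000 = 471.5 kN → 0.75 × 471.5 = 354 kN.
Bearing: edge l_c = 31, r_n = 95.98 kN; interior l_c = 37, r_n = 99.07 kN; R_n = 95.98 + 4·99.07 = 492.3 kN → 369 kN.
Block shear: A_gv = 1560, A_nv = 1020, A_nt = 90 mm²; R_n = min(0.6F_uA_nv, 0.6F_yA_gv) + U_bs·F_u·A_nt = 301.9 kN → 226 kN.
Block shear governs: 226 kN.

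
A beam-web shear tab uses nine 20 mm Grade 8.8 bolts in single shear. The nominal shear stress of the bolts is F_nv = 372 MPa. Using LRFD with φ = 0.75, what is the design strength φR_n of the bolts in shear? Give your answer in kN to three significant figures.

A_b = π × 20² / 4 = 314.2 mm².
R_n = F_nv · A_b · n · n_s = 372 × 314.2 × 9 × 1 / 1000 = 1052 kN.
Design strength φR_n = 0.75 × 1052 = 789 kN.

789 kN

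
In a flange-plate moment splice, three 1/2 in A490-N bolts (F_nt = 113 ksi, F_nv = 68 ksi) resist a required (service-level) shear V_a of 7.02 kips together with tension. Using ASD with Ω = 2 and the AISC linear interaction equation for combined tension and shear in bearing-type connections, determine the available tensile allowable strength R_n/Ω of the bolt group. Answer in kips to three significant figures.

31.6 kips

A_b = π·0.5²/4 = 0.1963 in²; f_rv = 7.02 / (3 × 0.1963) = 11.92 ksi.
F'_nt = 1.3 F_nt − (Ω F_nt / F_nv) f_rv = 1.3·113 − (2·113/68)·11.92 = 107.3 ksi, capped at F_nt → F'_nt = 107.3 ksi.
R_n = F'_nt · A_b · n = 107.3 × 0.1963 × 3 = 63.2 kips.
Allowable strength R_n/Ω = 63.2 / 2 = 31.6 kips.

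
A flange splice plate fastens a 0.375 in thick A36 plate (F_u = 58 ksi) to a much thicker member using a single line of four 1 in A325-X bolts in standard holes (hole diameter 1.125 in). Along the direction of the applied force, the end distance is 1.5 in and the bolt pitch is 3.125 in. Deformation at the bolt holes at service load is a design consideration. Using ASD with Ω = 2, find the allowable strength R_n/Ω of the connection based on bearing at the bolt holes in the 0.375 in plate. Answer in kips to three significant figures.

Per bolt r_n = 1.2 l_c t F_u ≤ 2.4 d t F_u; upper limit = 2.4 × 1 × 0.375 × 58 = 52.2 kips.
Edge bolt: l_c = 1.5 − 1.125/2 = 0.9375 in → 1.2 × 0.9375 × 0.375 × 58 = 24.47 → r_n = 24.47 kips.
Interior bolts: l_c = 3.125 − 1.125 = 2 in → 1.2 × 2 × 0.375 × 58 = 52.2 → r_n = 52.2 kips.
R_n = 1 × 24.47 + 3 × 52.2 = 181.1 kips.
Allowable strength R_n/Ω = 181.1 / 2 = 90.5 kips.

90.5 kips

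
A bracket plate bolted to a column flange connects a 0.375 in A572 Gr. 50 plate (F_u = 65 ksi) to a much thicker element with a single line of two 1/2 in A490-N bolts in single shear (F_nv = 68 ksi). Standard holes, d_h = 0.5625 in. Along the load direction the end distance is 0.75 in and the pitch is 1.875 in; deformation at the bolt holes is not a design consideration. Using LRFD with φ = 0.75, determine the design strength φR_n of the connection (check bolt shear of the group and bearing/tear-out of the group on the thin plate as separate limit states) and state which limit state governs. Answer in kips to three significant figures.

Bolt shear: A_b = π·0.5²/4 = 0.1963 in²; R_n = 68 × 0.1963 × 2 × 1 = 26.7 kips → 0.75 × 26.7 = 20 kips.
Bearing (1.5 l_c t F_u ≤ 3.0 d t F_u): upper limit = 3.0·0.5·0.375·65 = 36.56 kips.
  Edge l_c = 0.75 − 0.5625/2 = 0.4688 → r_n = 17.14 kips; interior l_c = 1.875 − 0.5625 = 1.312 → r_n = 36.56 kips.
  R_n,bearing = 1·17.14 + 1·36.56 = 53.7 kips → 0.75 × 53.7 = 40.3 kips.
Bolt shear governs: 20 kips.

20 kips (bolt shear governs)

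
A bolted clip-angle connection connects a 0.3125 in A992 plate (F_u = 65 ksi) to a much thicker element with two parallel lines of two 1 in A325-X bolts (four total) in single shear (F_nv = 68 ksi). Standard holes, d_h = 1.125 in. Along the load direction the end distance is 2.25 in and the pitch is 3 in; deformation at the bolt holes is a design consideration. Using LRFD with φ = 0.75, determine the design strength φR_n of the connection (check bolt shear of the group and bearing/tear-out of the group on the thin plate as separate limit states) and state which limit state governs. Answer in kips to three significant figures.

Bolt shear: A_b = π·1²/4 = 0.7854 in²; R_n = 68 × 0.7854 × 4 × 1 = 213.6 kips → 0.75 × 213.6 = 160 kips.
Bearing (1.2 l_c t F_u ≤ 2.4 d t F_u): upper limit = 2.4·1·0.3125·65 = 48.75 kips.
  Edge l_c = 2.25 − 1.125/2 = 1.688 → r_n = 41.13 kips; interior l_c = 3 − 1.125 = 1.875 → r_n = 45.7 kips.
  R_n,bearing = 2·41.13 + 2·45.7 = 173.7 kips → 0.75 × 173.7 = 130 kips.
Bearing governs: 130 kips.

130 kips (bearing governs)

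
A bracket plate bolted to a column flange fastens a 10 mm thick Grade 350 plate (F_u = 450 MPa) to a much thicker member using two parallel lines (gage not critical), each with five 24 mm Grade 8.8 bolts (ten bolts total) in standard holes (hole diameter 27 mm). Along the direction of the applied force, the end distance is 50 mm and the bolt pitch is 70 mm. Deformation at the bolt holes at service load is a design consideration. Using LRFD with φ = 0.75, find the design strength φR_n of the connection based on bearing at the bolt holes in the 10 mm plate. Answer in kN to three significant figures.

Per bolt r_n = 1.2 l_c t F_u ≤ 2.4 d t F_u; upper limit = 2.4 × 24 × 10 × 450 / 1000 = 259.2 kN.
Edge bolt: l_c = 50 − 27/2 = 36.5 mm → 1.2 × 36.5 × 10 × 450 / 1000 = 197.1 → r_n = 197.1 kN.
Interior bolts: l_c = 70 − 27 = 43 mm → 1.2 × 43 × 10 × 450 / 1000 = 232.2 → r_n = 232.2 kN.
R_n = 2 × 197.1 + 8 × 232.2 = 2252 kN.
Design strength φR_n = 0.75 × 2252 = 1690 kN.

1690 kN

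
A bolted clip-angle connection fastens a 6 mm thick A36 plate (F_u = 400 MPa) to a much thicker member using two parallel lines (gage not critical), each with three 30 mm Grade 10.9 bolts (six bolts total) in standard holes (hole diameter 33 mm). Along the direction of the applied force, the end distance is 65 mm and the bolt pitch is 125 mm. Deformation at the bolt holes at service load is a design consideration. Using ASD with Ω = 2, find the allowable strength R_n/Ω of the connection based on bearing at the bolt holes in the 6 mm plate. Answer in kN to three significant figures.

Per bolt r_n = 1.2 l_c t F_u ≤ 2.4 d t F_u; upper limit = 2.4 × 30 × 6 × 400 / 1000 = 172.8 kN.
Edge bolt: l_c = 65 − 33/2 = 48.5 mm → 1.2 × 48.5 × 6 × 400 / 1000 = 139.7 → r_n = 139.7 kN.
Interior bolts: l_c = 125 − 33 = 92 mm → 1.2 × 92 × 6 × 400 / 1000 = 265 → r_n = 172.8 kN.
R_n = 2 × 139.7 + 4 × 172.8 = 970.6 kN.
Allowable strength R_n/Ω = 970.6 / 2 = 485 kN.

485 kN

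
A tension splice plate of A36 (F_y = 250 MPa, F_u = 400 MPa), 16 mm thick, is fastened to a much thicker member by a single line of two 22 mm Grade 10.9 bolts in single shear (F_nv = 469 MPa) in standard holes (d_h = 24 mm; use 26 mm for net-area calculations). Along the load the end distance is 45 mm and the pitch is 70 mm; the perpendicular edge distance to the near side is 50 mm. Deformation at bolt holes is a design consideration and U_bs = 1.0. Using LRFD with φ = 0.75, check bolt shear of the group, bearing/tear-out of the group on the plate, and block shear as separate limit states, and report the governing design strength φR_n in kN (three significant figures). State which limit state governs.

267 kN (bolt shear governs)

Bolt shear: A_b = π·22²/4 = 380.1 mm²; R_n = 469 × 380.1 × 2 × 1 / 1000 = 356.6 kN → 0.75 × 356.6 = 267 kN.
Bearing: edge l_c = 33, r_n = 253.4 kN; interior l_c = 46, r_n = 337.9 kN; R_n = 253.4 + 1·337.9 = 591.4 kN → 444 kN.
Block shear: A_gv = 1840, A_nv = 1216, A_nt = 592 mm²; R_n = min(0.6F_uA_nv, 0.6F_yA_gv) + U_bs·F_u·A_nt = 512.8 kN → 385 kN.
Bolt shear governs: 267 kN.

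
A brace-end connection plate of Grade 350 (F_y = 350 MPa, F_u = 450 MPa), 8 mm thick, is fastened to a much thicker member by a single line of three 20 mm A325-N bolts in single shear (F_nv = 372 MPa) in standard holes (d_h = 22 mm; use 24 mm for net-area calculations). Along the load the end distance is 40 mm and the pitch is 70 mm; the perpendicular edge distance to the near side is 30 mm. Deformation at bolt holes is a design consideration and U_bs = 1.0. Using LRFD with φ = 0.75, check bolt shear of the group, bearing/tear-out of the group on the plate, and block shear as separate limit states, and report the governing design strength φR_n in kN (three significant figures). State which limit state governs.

Bolt shear: A_b = π·20²/4 = 314.2 mm²; R_n = 372 × 314.2 × 3 × 1 / 1000 = 350.6 kN → 0.75 × 350.6 = 263 kN.
Bearing: edge l_c = 29, r_n = 125.3 kN; interior l_c = 48, r_n = 172.8 kN; R_n = 125.3 + 2·172.8 = 470.9 kN → 353 kN.
Block shear: A_gv = 1440, A_nv = 960, A_nt = 144 mm²; R_n = min(0.6F_uA_nv, 0.6F_yA_gv) + U_bs·F_u·A_nt = 324 kN → 243 kN.
Block shear governs: 243 kN.

243 kN (block shear governs)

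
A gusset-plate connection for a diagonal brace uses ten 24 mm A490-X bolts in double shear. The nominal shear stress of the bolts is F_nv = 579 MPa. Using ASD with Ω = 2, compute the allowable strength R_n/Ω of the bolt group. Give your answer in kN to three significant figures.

2620 kN

A_b = π × 24² / 4 = 452.4 mm².
R_n = F_nv · A_b · n · n_s = 579 × 452.4 × 10 × 2 / 1000 = 5239 kN.
Allowable strength R_n/Ω = 5239 / 2 = 2620 kN.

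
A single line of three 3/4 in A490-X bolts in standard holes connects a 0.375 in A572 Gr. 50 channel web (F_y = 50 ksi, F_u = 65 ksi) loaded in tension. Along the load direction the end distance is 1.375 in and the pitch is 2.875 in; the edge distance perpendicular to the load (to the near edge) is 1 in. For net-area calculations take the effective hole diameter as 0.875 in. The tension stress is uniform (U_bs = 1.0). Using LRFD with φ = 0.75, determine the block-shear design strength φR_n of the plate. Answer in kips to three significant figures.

Shear plane L_v = 1.375 + 2·2.875 = 7.125 in; A_gv = 7.125 × 0.375 = 2.672 in².
A_nv = (7.125 − 2.5·0.875) × 0.375 = 1.852 in².
A_nt = (1 − 0.5·0.875) × 0.375 = 0.2109 in².
0.6 F_u A_nv = 72.21 kips; 0.6 F_y A_gv = 80.16 kips → shear rupture governs the shear term.
R_n = 72.21 + 1.0 × 65 × 0.2109 = 85.92 kips.
Design strength φR_n = 0.75 × 85.92 = 64.4 kips.

64.4 kips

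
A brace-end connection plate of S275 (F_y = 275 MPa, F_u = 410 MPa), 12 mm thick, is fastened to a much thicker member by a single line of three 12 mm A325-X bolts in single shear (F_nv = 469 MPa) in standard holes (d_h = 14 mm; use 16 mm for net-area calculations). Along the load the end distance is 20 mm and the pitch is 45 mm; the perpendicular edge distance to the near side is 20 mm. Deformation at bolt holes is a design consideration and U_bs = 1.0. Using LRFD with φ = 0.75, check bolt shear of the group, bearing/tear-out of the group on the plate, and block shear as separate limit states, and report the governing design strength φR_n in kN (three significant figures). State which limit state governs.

Bolt shear: A_b = π·12²/4 = 113.1 mm²; R_n = 469 × 113.1 × 3 × 1 / 1000 = 159.1 kN → 0.75 × 159.1 = 119 kN.
Bearing: edge l_c = 13, r_n = 76.75 kN; interior l_c = 31, r_n = 141.7 kN; R_n = 76.75 + 2·141.7 = 360.1 kN → 270 kN.
Block shear: A_gv = 1320, A_nv = 840, A_nt = 144 mm²; R_n = min(0.6F_uA_nv, 0.6F_yA_gv) + U_bs·F_u·A_nt = 265.7 kN → 199 kN.
Bolt shear governs: 119 kN.

119 kN (bolt shear governs)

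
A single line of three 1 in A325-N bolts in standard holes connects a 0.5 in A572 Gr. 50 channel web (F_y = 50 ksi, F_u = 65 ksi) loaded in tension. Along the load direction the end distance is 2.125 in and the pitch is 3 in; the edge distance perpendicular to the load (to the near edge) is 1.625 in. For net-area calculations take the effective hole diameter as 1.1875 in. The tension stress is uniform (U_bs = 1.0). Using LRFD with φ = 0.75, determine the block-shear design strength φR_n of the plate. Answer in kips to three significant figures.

101 kips

Shear plane L_v = 2.125 + 2·3 = 8.125 in; A_gv = 8.125 × 0.5 = 4.062 in².
A_nv = (8.125 − 2.5·1.1875) × 0.5 = 2.578 in².
A_nt = (1.625 − 0.5·1.1875) × 0.5 = 0.5156 in².
0.6 F_u A_nv = 100.5 kips; 0.6 F_y A_gv = 121.9 kips → shear rupture governs the shear term.
R_n = 100.5 + 1.0 × 65 × 0.5156 = 134.1 kips.
Design strength φR_n = 0.75 × 134.1 = 101 kips.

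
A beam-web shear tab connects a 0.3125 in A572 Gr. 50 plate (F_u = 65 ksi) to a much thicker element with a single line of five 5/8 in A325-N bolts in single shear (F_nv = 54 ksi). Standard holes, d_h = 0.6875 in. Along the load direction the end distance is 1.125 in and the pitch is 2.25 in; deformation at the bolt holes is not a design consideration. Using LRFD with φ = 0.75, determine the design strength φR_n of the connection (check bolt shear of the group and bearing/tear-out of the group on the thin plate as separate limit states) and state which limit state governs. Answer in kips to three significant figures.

Bolt shear: A_b = π·0.625²/4 = 0.3068 in²; R_n = 54 × 0.3068 × 5 × 1 = 82.83 kips → 0.75 × 82.83 = 62.1 kips.
Bearing (1.5 l_c t F_u ≤ 3.0 d t F_u): upper limit = 3.0·0.625·0.3125·65 = 38.09 kips.
  Edge l_c = 1.125 − 0.6875/2 = 0.7812 → r_n = 23.8 kips; interior l_c = 2.25 − 0.6875 = 1.562 → r_n = 38.09 kips.
  R_n,bearing = 1·23.8 + 4·38.09 = 176.1 kips → 0.75 × 176.1 = 132 kips.
Bolt shear governs: 62.1 kips.

62.1 kips (bolt shear governs)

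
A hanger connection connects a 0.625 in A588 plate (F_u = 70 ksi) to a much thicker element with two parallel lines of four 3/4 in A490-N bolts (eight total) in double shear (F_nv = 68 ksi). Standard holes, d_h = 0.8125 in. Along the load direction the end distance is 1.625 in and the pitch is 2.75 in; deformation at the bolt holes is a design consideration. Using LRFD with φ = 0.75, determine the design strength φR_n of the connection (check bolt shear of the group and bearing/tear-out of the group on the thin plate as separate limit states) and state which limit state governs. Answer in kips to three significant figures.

360 kips (bolt shear governs)

Bolt shear: A_b = π·0.75²/4 = 0.4418 in²; R_n = 68 × 0.4418 × 8 × 2 = 480.7 kips → 0.75 × 480.7 = 360 kips.
Bearing (1.2 l_c t F_u ≤ 2.4 d t F_u): upper limit = 2.4·0.75·0.625·70 = 78.75 kips.
  Edge l_c = 1.625 − 0.8125/2 = 1.219 → r_n = 63.98 kips; interior l_c = 2.75 − 0.8125 = 1.938 → r_n = 78.75 kips.
  R_n,bearing = 2·63.98 + 6·78.75 = 600.5 kips → 0.75 × 600.5 = 450 kips.
Bolt shear governs: 360 kips.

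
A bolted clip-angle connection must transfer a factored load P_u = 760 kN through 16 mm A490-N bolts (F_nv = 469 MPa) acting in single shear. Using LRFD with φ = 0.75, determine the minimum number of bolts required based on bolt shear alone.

A_b = π·16²/4 = 201.1 mm².
Per-bolt design strength φR_n = 0.75 × 469 × 201.1 × 1 / 1000 = 70.72 kN.
n ≥ 760 / 70.72 = 10.75 → use 11 bolts.

11 bolts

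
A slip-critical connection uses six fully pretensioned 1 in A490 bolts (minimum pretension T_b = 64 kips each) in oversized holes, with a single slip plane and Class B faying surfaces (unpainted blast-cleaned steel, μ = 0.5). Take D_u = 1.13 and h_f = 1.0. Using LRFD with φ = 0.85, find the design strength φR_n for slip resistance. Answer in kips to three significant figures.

184 kips

R_n = μ · D_u · h_f · T_b · n_s · n_b = 0.5 × 1.13 × 1.0 × 64 × 1 × 6 = 217 kips.
Design strength φR_n = 0.85 × 217 = 184 kips.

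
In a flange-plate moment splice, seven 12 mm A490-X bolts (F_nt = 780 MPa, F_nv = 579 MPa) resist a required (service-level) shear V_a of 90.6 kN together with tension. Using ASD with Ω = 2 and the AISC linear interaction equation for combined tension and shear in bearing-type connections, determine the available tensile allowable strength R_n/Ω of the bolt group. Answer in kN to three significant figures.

279 kN

A_b = π·12²/4 = 113.1 mm²; f_rv = 90.6 × 1000 / (7 × 113.1) = 114.4 MPa.
F'_nt = 1.3 F_nt − (Ω F_nt / F_nv) f_rv = 1.3·780 − (2·780/579)·114.4 = 705.7 MPa, capped at F_nt → F'_nt = 705.7 MPa.
R_n = F'_nt · A_b · n = 705.7 × 113.1 × 7 / 1000 = 558.7 kN.
Allowable strength R_n/Ω = 558.7 / 2 = 279 kN.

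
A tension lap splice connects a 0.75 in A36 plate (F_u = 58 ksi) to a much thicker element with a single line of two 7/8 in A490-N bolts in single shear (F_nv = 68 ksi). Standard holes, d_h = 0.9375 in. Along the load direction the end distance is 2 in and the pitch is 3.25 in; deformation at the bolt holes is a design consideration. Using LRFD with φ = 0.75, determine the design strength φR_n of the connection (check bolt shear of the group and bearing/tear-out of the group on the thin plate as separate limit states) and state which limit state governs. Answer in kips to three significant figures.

Bolt shear: A_b = π·0.875²/4 = 0.6013 in²; R_n = 68 × 0.6013 × 2 × 1 = 81.78 kips → 0.75 × 81.78 = 61.3 kips.
Bearing (1.2 l_c t F_u ≤ 2.4 d t F_u): upper limit = 2.4·0.875·0.75·58 = 91.35 kips.
  Edge l_c = 2 − 0.9375/2 = 1.531 → r_n = 79.93 kips; interior l_c = 3.25 − 0.9375 = 2.312 → r_n = 91.35 kips.
  R_n,bearing = 1·79.93 + 1·91.35 = 171.3 kips → 0.75 × 171.3 = 128 kips.
Bolt shear governs: 61.3 kips.

61.3 kips (bolt shear governs)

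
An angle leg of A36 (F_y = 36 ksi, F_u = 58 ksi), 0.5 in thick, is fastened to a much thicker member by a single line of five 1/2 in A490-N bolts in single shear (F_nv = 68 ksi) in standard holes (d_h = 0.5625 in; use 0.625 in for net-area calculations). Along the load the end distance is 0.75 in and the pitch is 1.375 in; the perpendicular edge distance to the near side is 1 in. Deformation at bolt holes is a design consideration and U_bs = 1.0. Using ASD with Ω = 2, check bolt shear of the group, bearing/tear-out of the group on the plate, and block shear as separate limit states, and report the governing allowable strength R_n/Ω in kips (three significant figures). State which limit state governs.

33.4 kips (bolt shear governs)

Bolt shear: A_b = π·0.5²/4 = 0.1963 in²; R_n = 68 × 0.1963 × 5 × 1 = 66.76 kips → 66.76 / 2 = 33.4 kips.
Bearing: edge l_c = 0.4688, r_n = 16.31 kips; interior l_c = 0.8125, r_n = 28.27 kips; R_n = 16.31 + 4·28.27 = 129.4 kips → 64.7 kips.
Block shear: A_gv = 3.125, A_nv = 1.719, A_nt = 0.3438 in²; R_n = min(0.6F_uA_nv, 0.6F_yA_gv) + U_bs·F_u·A_nt = 79.75 kips → 39.9 kips.
Bolt shear governs: 33.4 kips.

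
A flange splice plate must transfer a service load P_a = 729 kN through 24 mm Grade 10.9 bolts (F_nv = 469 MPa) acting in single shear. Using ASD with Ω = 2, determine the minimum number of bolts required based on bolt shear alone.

A_b = π·24²/4 = 452.4 mm².
Per-bolt allowable strength R_n/Ω = 469 × 452.4 × 1 / 1000 / 2 = 106.1 kN.
n ≥ 729 / 106.1 = 6.872 → use 7 bolts.

7 bolts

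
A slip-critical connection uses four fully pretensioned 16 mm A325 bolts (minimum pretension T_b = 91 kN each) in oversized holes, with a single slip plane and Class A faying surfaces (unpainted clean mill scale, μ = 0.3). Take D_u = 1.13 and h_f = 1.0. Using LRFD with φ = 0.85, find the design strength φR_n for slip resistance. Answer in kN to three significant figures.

105 kN

R_n = μ · D_u · h_f · T_b · n_s · n_b = 0.3 × 1.13 × 1.0 × 91 × 1 × 4 = 123.4 kN.
Design strength φR_n = 0.85 × 123.4 = 105 kN.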